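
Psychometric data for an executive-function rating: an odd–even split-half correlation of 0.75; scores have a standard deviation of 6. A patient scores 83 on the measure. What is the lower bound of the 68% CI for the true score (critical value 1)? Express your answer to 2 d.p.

Spearman-Brown: r = 2(0.75) / (1 + 0.75) = 1.500 / 1.750 ≃ 0.857
SEM = 6.000·√(1 − 0.857) ≃ 2.268
Half-width = 1·2.268 ≃ 2.268
Lower limit = 83 − 2.268 ≃ 80.732

80.73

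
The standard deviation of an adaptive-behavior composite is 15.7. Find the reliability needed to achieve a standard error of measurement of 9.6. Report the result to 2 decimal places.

0.63

r = 1 − (9.6000/15.7)² ≈ 1 − 0.3739 ≈ 0.6261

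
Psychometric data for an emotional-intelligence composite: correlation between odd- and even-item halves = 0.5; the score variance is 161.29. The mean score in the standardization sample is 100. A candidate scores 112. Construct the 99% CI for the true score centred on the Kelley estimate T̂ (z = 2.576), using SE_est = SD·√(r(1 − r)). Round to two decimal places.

SD = √161.29 ≈ 12.700
Spearman-Brown: r = 2(0.5) / (1 + 0.5) = 1.000 / 1.500 ≈ 0.667
T̂ = 0.667(112) + 0.333(100) ≈ 108.000
SE_est = 12.700·√(0.667·0.333) ≈ 5.987
CI = 108.000 ± 2.576 · 5.987 → [92.578, 123.422]

[92.58, 123.42]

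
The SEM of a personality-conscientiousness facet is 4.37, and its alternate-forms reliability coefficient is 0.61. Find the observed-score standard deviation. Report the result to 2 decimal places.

SD = SEM / √(1 − r) = 4.37 / √0.390 ≈ 4.37 / 0.624 ≈ 6.998

7.00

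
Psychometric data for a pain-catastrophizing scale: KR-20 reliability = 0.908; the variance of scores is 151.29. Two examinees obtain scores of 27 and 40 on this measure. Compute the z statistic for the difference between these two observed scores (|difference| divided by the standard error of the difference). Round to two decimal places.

2.46

σ = 151.29^(1/2) = 12.3000
SEM = 12.3000 · √(1 − 0.9080) = 12.3000 · √0.0920 ≈ 12.3000 · 0.3033 ≈ 3.7308
SE_diff = SEM · √2 ≈ 3.7308 · 1.4142 ≈ 5.2761
z = |27 − 40| / 5.2761 = 13 / 5.2761 ≈ 2.4639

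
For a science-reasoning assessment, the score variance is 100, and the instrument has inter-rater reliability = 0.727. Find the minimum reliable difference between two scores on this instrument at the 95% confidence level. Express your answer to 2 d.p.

14.48

σ = 100^(1/2) = 10.0000
SEM = 10.0000 × √(1 − 0.7270) = 10.0000 × √0.2730 ≃ 10.0000 × 0.5225 ≃ 5.2249
SE_diff = √2 × SEM ≃ 7.3892
Smallest detectable difference = 1.96×7.3892 ≃ 14.4828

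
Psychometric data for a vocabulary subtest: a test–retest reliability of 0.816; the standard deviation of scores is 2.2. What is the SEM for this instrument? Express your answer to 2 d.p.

0.94

SEM = 2.200·√(1 − 0.816) ≃ 0.944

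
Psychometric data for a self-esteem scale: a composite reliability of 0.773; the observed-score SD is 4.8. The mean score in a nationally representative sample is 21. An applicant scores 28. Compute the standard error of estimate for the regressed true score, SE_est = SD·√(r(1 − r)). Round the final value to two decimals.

2.01

SE_est = SD × √(r(1 − r)) = 4.800 × √0.175 ≈ 4.800 × 0.419 ≈ 2.011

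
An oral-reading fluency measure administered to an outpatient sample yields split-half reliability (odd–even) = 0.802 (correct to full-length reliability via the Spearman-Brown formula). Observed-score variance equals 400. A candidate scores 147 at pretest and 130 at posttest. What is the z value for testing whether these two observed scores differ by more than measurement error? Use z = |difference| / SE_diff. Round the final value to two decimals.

σ = 400^(1/2) = 20.00000
Spearman-Brown: r = 2(0.802) / (1 + 0.802) = 1.60400 / 1.80200 ≈ 0.89012
SEM = 20.00000 · √(1 − 0.89012) = 20.00000 · √0.10988 ≈ 20.00000 · 0.33148 ≈ 6.62957
SE_diff = √2 · SEM ≈ 9.37562
z = |147 − 130| / 9.37562 = 17 / 9.37562 ≈ 1.81321

1.81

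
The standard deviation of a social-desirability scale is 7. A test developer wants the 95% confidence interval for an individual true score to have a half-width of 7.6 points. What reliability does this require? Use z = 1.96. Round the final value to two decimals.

SEM needed = half-width / z = 7.6/1.96 ≈ 3.8776
r = 1 − (SEM / SD)² = 1 − (3.8776 / 7)² ≈ 1 − 0.3068 ≈ 0.6932

0.69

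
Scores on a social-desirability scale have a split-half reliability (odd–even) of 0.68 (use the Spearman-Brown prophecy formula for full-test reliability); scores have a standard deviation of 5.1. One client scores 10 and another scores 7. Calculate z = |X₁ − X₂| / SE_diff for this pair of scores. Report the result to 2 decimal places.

0.95

Full-length reliability (Spearman-Brown) = 2(0.68)/(1+0.68) ≈ 0.80952
The standard error of measurement is 5.10000·√(1 − 0.80952) ≈ 5.10000·0.43644 ≈ 2.22582.
SE_diff = SEM · √2 ≈ 2.22582 · 1.41421 ≈ 3.14779
z = |10 − 7| / 3.14779 = 3 / 3.14779 ≈ 0.95305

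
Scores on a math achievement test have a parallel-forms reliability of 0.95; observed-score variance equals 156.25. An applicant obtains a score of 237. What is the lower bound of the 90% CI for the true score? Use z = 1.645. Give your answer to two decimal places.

SD = √156.25 = 12.50000
SEM = 12.50000×√(1 − 0.95000) ≃ 2.79508
Margin = 1.645 × 2.79508 ≃ 4.59791
Lower bound: 237 − 4.59791 = 232.40209

232.40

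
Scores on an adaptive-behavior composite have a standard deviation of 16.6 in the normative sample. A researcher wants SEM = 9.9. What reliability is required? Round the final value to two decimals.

0.64

Required reliability = 1 − (SEM/SD)² = 1 − 0.35568 ≃ 0.64432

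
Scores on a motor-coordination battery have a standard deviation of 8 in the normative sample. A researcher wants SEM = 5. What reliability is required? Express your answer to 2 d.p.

r = 1 − (SEM / SD)² = 1 − (5.000 / 8)² ≃ 1 − 0.391 ≃ 0.609

0.61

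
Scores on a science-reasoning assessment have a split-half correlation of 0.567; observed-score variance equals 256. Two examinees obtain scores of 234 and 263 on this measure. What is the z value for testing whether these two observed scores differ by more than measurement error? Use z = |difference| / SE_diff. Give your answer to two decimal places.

2.44

SD = √256 = 16.0000
Spearman-Brown: r = 2(0.567) / (1 + 0.567) = 1.1340 / 1.5670 ≈ 0.7237
The standard error of measurement is 16.0000×√(1 − 0.7237) ≈ 16.0000×0.5257 ≈ 8.4106.
Standard error of the difference = 8.4106·√2 ≈ 11.8945
z = 29 / 11.8945 ≈ 2.4381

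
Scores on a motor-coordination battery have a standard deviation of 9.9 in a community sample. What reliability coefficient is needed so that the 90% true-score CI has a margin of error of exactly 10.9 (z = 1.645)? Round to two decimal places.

SEM needed = half-width / z = 10.9/1.645 ≈ 6.626
Required reliability = 1 − (SEM/SD)² = 1 − 0.448 ≈ 0.552

0.55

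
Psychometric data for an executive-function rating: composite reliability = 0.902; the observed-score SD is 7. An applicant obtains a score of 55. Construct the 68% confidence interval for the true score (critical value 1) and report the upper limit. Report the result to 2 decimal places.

57.19

SEM = 7.0000*√(1 − 0.9020) ≈ 2.1913
1 * SEM ≈ 2.1913
Upper limit = 55 + 2.1913 ≈ 57.1913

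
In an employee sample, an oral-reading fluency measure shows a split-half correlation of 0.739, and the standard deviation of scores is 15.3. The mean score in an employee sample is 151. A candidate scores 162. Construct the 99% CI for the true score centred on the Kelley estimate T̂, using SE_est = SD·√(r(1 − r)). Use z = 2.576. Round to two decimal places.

Spearman-Brown: r = 2(0.739) / (1 + 0.739) = 1.47800 / 1.73900 ≃ 0.84991
T̂ = r·X + (1 − r)·M = 0.84991·162 + 0.15009·151 ≃ 137.68603 + 22.66302 ≃ 160.34905
SE_est = SD · √(r(1 − r)) = 15.30000 · √0.12756 ≃ 15.30000 · 0.35716 ≃ 5.46449
CI = 160.34905 ± 2.576 · 5.46449 → [146.27254, 174.42557]

[146.27, 174.43]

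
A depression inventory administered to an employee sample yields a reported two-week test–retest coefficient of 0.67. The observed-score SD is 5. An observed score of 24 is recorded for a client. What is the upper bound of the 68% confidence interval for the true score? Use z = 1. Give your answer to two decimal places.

SEM = 5.00000 × √(1 − 0.67000) = 5.00000 × √0.33000 ≈ 5.00000 × 0.57446 ≈ 2.87228
1 × SEM ≈ 2.87228
Upper limit = 24 + 2.87228 ≈ 26.87228

26.87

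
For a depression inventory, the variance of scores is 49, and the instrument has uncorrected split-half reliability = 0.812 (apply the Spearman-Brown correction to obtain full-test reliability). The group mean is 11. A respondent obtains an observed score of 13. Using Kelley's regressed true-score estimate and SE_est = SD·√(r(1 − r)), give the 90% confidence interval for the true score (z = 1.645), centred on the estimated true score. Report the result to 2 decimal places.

SD = √49 ≈ 7.000
r_full = 2·0.812 / (1 + 0.812) ≈ 0.896
T̂ = r·X + (1 − r)·M = 0.896·13 + 0.104·11 ≈ 11.651 + 1.141 ≈ 12.792
SE_est = SD · √(r(1 − r)) = 7.000 · √0.093 ≈ 7.000 · 0.305 ≈ 2.135
CI = 12.792 ± 1.645 · 2.135 → [9.281, 16.304]

[9.28, 16.30]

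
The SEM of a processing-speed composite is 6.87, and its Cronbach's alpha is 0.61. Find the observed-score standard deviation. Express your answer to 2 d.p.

SD = SEM / √(1 − r) = 6.87 / √0.3900 ≈ 6.87 / 0.6245 ≈ 11.0008

11.00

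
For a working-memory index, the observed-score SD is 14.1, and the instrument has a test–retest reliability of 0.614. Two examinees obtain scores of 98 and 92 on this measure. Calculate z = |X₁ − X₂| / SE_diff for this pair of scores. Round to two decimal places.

0.48

SEM = 14.10000 * √(1 − 0.61400) = 14.10000 * √0.38600 ≈ 14.10000 * 0.62129 ≈ 8.76017
SE_diff = √2 * SEM ≈ 12.38876
z = 6 / 12.38876 ≈ 0.48431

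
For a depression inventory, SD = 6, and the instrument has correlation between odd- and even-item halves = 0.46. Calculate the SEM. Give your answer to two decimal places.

r_full = 2·0.46 / (1 + 0.46) ≈ 0.630
SEM = 6.000 * √(1 − 0.630) = 6.000 * √0.370 ≈ 6.000 * 0.608 ≈ 3.649

3.65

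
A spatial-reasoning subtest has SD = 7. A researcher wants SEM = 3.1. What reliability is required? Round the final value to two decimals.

0.80

r = 1 − (SEM / SD)² = 1 − (3.100 / 7)² ≈ 1 − 0.196 ≈ 0.804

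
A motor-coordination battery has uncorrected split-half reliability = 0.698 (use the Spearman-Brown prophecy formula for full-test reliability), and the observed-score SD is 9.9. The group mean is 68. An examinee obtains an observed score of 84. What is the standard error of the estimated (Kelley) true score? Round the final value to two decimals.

r_full = 2·0.698 / (1 + 0.698) ≃ 0.822
SE_est = SD * √(r(1 − r)) = 9.900 * √0.146 ≃ 9.900 * 0.382 ≃ 3.786

3.79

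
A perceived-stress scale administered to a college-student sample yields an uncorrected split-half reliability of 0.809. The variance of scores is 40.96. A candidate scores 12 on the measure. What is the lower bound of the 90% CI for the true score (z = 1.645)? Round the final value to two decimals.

8.58

SD = √40.96 = 6.4000
r_full = 2·0.809 / (1 + 0.809) ≈ 0.8944
SEM = 6.4000×√(1 − 0.8944) ≈ 2.0796
Margin = 1.645 × 2.0796 ≈ 3.4209
Lower limit = 12 − 3.4209 ≈ 8.5791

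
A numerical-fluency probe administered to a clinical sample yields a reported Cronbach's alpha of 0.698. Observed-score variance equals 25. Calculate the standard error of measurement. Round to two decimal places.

2.75

σ = 25^(1/2) = 5.0000
The standard error of measurement is 5.0000×√(1 − 0.6980) ≈ 5.0000×0.5495 ≈ 2.7477.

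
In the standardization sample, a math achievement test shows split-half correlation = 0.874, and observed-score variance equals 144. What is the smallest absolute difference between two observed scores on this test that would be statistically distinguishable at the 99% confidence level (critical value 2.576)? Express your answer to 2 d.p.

11.34

SD = √144 = 12.000
Full-length reliability (Spearman-Brown) = 2(0.874)/(1+0.874) ≈ 0.933
SEM = 12.000·√(1 − 0.933) ≈ 3.112
Standard error of the difference = 3.112·√2 ≈ 4.400
Minimum reliable difference = 2.576 · SE_diff ≈ 2.576 · 4.400 ≈ 11.336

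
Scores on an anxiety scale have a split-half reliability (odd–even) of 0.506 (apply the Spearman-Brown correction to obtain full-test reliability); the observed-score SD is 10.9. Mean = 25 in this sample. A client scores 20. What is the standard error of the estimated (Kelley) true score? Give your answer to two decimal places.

Spearman-Brown: r = 2(0.506) / (1 + 0.506) = 1.0120 / 1.5060 ≃ 0.6720
SE_est = 10.9000×√(0.6720×0.3280) ≃ 5.1175

5.12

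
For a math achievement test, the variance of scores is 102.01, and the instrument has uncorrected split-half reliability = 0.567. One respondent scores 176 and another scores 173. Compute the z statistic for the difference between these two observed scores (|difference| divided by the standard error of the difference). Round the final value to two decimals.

0.40

σ = 102.01^(1/2) = 10.100
Spearman-Brown: r = 2(0.567) / (1 + 0.567) = 1.134 / 1.567 ≈ 0.724
SEM = 10.100 * √(1 − 0.724) = 10.100 * √0.276 ≈ 10.100 * 0.526 ≈ 5.309
Standard error of the difference = 5.309·√2 ≈ 7.508
z = |176 − 173| / 7.508 = 3 / 7.508 ≈ 0.400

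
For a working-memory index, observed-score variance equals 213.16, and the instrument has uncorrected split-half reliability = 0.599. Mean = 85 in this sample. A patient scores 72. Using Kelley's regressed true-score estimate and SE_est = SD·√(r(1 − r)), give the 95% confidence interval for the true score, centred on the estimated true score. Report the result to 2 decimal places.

[62.86, 87.66]

SD = √213.16 ≈ 14.600
Spearman-Brown: r = 2(0.599) / (1 + 0.599) = 1.198 / 1.599 ≈ 0.749
T̂ = r·X + (1 − r)·M = 0.749·72 + 0.251·85 ≈ 53.944 + 21.316 ≈ 75.260
SE_est = SD · √(r(1 − r)) = 14.600 · √0.188 ≈ 14.600 · 0.433 ≈ 6.329
CI = 75.260 ± 1.96 · 6.329 → [62.856, 87.664]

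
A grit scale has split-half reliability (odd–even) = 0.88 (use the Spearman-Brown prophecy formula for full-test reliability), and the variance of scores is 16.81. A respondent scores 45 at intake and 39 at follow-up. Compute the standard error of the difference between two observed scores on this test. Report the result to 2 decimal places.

SD = √16.81 = 4.1000
Spearman-Brown: r = 2(0.88) / (1 + 0.88) = 1.7600 / 1.8800 ≈ 0.9362
SEM = 4.1000·√(1 − 0.9362) ≈ 1.0358
SE_diff = √2 · SEM ≈ 1.4649

1.46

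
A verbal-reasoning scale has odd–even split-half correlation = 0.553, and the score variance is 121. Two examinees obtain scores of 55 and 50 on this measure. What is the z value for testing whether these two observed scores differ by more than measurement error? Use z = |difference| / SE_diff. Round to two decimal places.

0.60

SD = √121 = 11.00000
Spearman-Brown: r = 2(0.553) / (1 + 0.553) = 1.10600 / 1.55300 ≈ 0.71217
The standard error of measurement is 11.00000·√(1 − 0.71217) ≈ 11.00000·0.53650 ≈ 5.90148.
SE_diff = SEM · √2 ≈ 5.90148 · 1.41421 ≈ 8.34595
z = 5 / 8.34595 ≈ 0.59909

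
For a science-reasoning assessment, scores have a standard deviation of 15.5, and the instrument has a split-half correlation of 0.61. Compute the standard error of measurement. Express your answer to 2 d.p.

7.63

r_full = 2·0.61 / (1 + 0.61) ≈ 0.7578
SEM = 15.5000·√(1 − 0.7578) ≈ 7.6287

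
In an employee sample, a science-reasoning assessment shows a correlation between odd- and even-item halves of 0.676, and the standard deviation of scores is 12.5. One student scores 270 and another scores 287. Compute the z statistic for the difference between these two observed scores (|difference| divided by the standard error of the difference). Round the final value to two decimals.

r_full = 2·0.676 / (1 + 0.676) ≈ 0.80668
SEM = 12.50000×√(1 − 0.80668) ≈ 5.49598
SE_diff = √2 × SEM ≈ 7.77250
z = |270 − 287| / 7.77250 = 17 / 7.77250 ≈ 2.18720

2.19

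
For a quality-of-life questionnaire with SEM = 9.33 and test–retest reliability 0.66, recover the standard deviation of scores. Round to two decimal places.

σ = SEM·(1 − r)^(−1/2) ≃ 9.33·1.7150 ≃ 16.0008

16.00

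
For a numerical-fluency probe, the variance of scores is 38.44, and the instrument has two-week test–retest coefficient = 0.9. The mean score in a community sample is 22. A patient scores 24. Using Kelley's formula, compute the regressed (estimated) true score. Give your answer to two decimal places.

23.80

Estimated true score = 0.900×24 + (1 − 0.900)×22 ≃ 23.800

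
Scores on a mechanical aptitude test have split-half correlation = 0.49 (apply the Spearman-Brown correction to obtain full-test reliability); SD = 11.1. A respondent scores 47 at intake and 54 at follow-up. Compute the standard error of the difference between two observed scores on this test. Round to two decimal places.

Full-length reliability (Spearman-Brown) = 2(0.49)/(1+0.49) ≈ 0.6577
SEM = 11.1000 · √(1 − 0.6577) = 11.1000 · √0.3423 ≈ 11.1000 · 0.5850 ≈ 6.4940
SE_diff = √2 · SEM ≈ 9.1840

9.18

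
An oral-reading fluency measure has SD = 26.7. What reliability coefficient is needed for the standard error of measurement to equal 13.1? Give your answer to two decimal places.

r = 1 − (13.10000/26.7)² ≈ 1 − 0.24072 ≈ 0.75928

0.76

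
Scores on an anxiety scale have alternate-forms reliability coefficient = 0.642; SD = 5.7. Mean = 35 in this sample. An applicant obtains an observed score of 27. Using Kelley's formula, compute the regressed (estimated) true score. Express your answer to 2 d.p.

29.86

Estimated true score = 0.6420*27 + (1 − 0.6420)*35 ≈ 29.8640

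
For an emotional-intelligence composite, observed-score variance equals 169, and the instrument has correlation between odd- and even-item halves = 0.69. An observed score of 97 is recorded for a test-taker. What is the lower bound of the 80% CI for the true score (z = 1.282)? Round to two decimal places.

σ = 169^(1/2) = 13.0000
Full-length reliability (Spearman-Brown) = 2(0.69)/(1+0.69) ≈ 0.8166
SEM = 13.0000×√(1 − 0.8166) ≈ 5.5678
Margin = 1.282 × 5.5678 ≈ 7.1379
Lower bound: 97 − 7.1379 = 89.8621

89.86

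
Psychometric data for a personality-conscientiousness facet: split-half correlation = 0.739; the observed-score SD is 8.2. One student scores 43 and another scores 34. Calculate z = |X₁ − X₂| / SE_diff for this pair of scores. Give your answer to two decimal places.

Full-length reliability (Spearman-Brown) = 2(0.739)/(1+0.739) ≃ 0.84991
The standard error of measurement is 8.20000*√(1 − 0.84991) ≃ 8.20000*0.38741 ≃ 3.17676.
Standard error of the difference = 3.17676·√2 ≃ 4.49262
z = 9 / 4.49262 ≃ 2.00329

2.00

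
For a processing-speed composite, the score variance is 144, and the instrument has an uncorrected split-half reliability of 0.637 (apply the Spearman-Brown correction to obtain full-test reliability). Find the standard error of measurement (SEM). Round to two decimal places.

SD = √144 = 12.000
r_full = 2·0.637 / (1 + 0.637) ≃ 0.778
SEM = 12.000 × √(1 − 0.778) = 12.000 × √0.222 ≃ 12.000 × 0.471 ≃ 5.651

5.65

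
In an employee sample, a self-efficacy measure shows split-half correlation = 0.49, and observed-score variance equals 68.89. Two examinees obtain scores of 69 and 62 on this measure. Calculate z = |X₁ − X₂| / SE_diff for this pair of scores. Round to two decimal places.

SD = √68.89 = 8.30000
Spearman-Brown: r = 2(0.49) / (1 + 0.49) = 0.98000 / 1.49000 ≈ 0.65772
SEM = 8.30000 · √(1 − 0.65772) = 8.30000 · √0.34228 ≈ 8.30000 · 0.58505 ≈ 4.85590
Standard error of the difference = 4.85590·√2 ≈ 6.86728
z = 7 / 6.86728 ≈ 1.01933

1.02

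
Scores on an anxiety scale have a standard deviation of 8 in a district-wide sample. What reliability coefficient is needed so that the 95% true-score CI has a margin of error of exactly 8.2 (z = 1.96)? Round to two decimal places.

Required SEM = 8.2 / 1.96 ≃ 4.1837
r = 1 − (4.1837/8)² ≃ 1 − 0.2735 ≃ 0.7265

0.73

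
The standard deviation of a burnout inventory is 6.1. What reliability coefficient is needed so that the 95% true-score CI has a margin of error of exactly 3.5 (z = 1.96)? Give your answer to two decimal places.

0.91

Required SEM = 3.5 / 1.96 ≈ 1.786
r = 1 − (SEM / SD)² = 1 − (1.786 / 6.1)² ≈ 1 − 0.086 ≈ 0.914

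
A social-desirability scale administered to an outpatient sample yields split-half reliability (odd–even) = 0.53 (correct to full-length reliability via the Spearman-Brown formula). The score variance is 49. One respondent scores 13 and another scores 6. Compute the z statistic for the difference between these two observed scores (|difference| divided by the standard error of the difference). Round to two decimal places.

SD = √49 = 7.0000
Full-length reliability (Spearman-Brown) = 2(0.53)/(1+0.53) ≈ 0.6928
SEM = 7.0000 × √(1 − 0.6928) = 7.0000 × √0.3072 ≈ 7.0000 × 0.5542 ≈ 3.8797
SE_diff = √2 × SEM ≈ 5.4868
z = |13 − 6| / 5.4868 = 7 / 5.4868 ≈ 1.2758

1.28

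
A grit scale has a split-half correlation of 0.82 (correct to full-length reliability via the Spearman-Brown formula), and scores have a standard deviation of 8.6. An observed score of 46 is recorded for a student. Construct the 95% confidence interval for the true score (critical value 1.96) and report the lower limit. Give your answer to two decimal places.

40.70

Full-length reliability (Spearman-Brown) = 2(0.82)/(1+0.82) ≈ 0.901
The standard error of measurement is 8.600*√(1 − 0.901) ≈ 8.600*0.314 ≈ 2.705.
Half-width = 1.96*2.705 ≈ 5.301
Lower limit = 46 − 5.301 ≈ 40.699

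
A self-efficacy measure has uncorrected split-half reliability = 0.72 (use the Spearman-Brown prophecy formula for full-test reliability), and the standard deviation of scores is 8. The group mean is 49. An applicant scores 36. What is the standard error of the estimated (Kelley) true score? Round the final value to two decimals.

r_full = 2·0.72 / (1 + 0.72) ≈ 0.83721
SE_est = 8.00000×√(0.83721×0.16279) ≈ 2.95340

2.95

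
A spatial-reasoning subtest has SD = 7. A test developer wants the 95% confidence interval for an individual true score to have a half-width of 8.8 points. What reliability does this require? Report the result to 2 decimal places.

Required SEM = 8.8 / 1.96 ≈ 4.490
r = 1 − (SEM / SD)² = 1 − (4.490 / 7)² ≈ 1 − 0.411 ≈ 0.589

0.59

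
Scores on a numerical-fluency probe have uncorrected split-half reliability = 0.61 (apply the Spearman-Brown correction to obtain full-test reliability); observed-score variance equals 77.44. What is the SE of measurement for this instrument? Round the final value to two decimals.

SD = √77.44 ≈ 8.8000
Spearman-Brown: r = 2(0.61) / (1 + 0.61) = 1.2200 / 1.6100 ≈ 0.7578
SEM = 8.8000 * √(1 − 0.7578) = 8.8000 * √0.2422 ≈ 8.8000 * 0.4922 ≈ 4.3311

4.33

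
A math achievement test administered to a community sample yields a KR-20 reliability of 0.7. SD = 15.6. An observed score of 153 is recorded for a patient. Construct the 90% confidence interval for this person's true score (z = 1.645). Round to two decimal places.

[138.94, 167.06]

SEM = 15.6000*√(1 − 0.7000) ≈ 8.5445
Margin = 1.645 * 8.5445 ≈ 14.0557
Interval: (138.9443, 167.0557)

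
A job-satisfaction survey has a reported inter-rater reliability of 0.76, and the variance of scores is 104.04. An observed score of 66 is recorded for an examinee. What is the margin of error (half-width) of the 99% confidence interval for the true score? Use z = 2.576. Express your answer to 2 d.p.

SD = √104.04 ≈ 10.2000
SEM = 10.2000 * √(1 − 0.7600) = 10.2000 * √0.2400 ≈ 10.2000 * 0.4899 ≈ 4.9970
Half-width = 2.576*4.9970 ≈ 12.8722

12.87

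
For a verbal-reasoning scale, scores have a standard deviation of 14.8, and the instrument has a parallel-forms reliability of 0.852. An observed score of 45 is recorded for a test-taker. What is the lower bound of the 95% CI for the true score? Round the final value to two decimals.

33.84

The standard error of measurement is 14.800*√(1 − 0.852) ≈ 14.800*0.385 ≈ 5.694.
Half-width = 1.96*5.694 ≈ 11.160
Lower limit = 45 − 11.160 ≈ 33.840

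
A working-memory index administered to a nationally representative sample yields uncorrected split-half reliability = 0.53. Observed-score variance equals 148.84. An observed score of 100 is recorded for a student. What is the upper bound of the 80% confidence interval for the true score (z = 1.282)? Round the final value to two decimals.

108.67

σ = 148.84^(1/2) = 12.20000
r_full = 2·0.53 / (1 + 0.53) ≈ 0.69281
SEM = 12.20000 × √(1 − 0.69281) = 12.20000 × √0.30719 ≈ 12.20000 × 0.55425 ≈ 6.76181
Half-width = 1.282×6.76181 ≈ 8.66864
Upper limit = 100 + 8.66864 ≈ 108.66864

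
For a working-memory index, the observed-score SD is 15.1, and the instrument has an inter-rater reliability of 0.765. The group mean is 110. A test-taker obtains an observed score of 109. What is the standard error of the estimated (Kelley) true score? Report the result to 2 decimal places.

6.40

SE_est = SD · √(r(1 − r)) = 15.100 · √0.180 ≈ 15.100 · 0.424 ≈ 6.402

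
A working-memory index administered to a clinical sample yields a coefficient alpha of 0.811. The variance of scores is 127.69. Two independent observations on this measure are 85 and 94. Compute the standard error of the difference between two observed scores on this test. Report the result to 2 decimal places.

SD = √127.69 ≃ 11.300
SEM = 11.300×√(1 − 0.811) ≃ 4.913
SE_diff = √2 × SEM ≃ 6.947

6.95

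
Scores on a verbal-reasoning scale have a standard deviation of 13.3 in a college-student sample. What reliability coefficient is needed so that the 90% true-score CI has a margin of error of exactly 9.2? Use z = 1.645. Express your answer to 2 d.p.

SEM needed = half-width / z = 9.2/1.645 ≈ 5.5927
Required reliability = 1 − (SEM/SD)² = 1 − 0.1768 ≈ 0.8232

0.82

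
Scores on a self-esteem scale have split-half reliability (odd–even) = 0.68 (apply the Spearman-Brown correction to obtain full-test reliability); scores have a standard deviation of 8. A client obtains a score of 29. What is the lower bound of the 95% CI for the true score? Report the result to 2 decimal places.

r_full = 2·0.68 / (1 + 0.68) ≈ 0.8095
The standard error of measurement is 8.0000·√(1 − 0.8095) ≈ 8.0000·0.4364 ≈ 3.4915.
Margin = 1.96 · 3.4915 ≈ 6.8433
Lower bound: 29 − 6.8433 = 22.1567

22.16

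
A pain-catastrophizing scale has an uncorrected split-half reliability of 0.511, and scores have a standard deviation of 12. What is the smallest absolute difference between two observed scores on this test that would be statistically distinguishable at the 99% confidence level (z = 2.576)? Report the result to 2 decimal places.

r_full = 2·0.511 / (1 + 0.511) ≈ 0.6764
SEM = 12.0000·√(1 − 0.6764) ≈ 6.8266
SE_diff = √2 · SEM ≈ 9.6542
Minimum reliable difference = 2.576 · SE_diff ≈ 2.576 · 9.6542 ≈ 24.8693

24.87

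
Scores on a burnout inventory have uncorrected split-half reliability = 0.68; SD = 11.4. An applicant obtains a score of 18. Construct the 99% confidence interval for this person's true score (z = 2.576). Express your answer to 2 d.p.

r_full = 2·0.68 / (1 + 0.68) ≃ 0.810
SEM = 11.400 · √(1 − 0.810) = 11.400 · √0.190 ≃ 11.400 · 0.436 ≃ 4.975
Half-width = 2.576·4.975 ≃ 12.817
CI = 18 ± 12.817 → [5.183, 30.817]

[5.18, 30.82]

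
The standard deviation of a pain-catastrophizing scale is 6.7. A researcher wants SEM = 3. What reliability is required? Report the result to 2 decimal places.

r = 1 − (SEM / SD)² = 1 − (3.00000 / 6.7)² ≈ 1 − 0.20049 ≈ 0.79951

0.80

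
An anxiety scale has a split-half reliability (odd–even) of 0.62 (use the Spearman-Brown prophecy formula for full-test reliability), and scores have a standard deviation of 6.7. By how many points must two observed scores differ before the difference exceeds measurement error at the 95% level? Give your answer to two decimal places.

Full-length reliability (Spearman-Brown) = 2(0.62)/(1+0.62) ≈ 0.7654
SEM = 6.7000 · √(1 − 0.7654) = 6.7000 · √0.2346 ≈ 6.7000 · 0.4843 ≈ 3.2450
Standard error of the difference = 3.2450·√2 ≈ 4.5891
Smallest detectable difference = 1.96·4.5891 ≈ 8.9946

8.99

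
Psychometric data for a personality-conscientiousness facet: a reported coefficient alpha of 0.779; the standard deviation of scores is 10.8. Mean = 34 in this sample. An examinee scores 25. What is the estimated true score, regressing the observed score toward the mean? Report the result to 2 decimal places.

26.99

T̂ = r·X + (1 − r)·M = 0.7790*25 + 0.2210*34 = 19.4750 + 7.5140 ≈ 26.9890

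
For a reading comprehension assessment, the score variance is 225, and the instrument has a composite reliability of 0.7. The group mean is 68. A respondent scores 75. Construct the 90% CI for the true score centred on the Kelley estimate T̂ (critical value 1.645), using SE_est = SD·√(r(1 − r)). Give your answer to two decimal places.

[61.59, 84.21]

SD = √225 = 15.000
T̂ = 0.700(75) + 0.300(68) ≃ 72.900
SE_est = SD × √(r(1 − r)) = 15.000 × √0.210 ≃ 15.000 × 0.458 ≃ 6.874
90% CI: 72.900 ± 11.308 ≃ (61.592, 84.208)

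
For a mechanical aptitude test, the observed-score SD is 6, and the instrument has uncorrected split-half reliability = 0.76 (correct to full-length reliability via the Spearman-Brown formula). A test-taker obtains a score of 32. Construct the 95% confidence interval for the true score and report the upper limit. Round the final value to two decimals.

36.34

Spearman-Brown: r = 2(0.76) / (1 + 0.76) = 1.520 / 1.760 ≈ 0.864
SEM = 6.000×√(1 − 0.864) ≈ 2.216
1.96 × SEM ≈ 4.343
Upper limit = 32 + 4.343 ≈ 36.343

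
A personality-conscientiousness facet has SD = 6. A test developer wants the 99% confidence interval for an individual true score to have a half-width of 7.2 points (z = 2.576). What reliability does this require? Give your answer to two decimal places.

SEM needed = half-width / z = 7.2/2.576 ≈ 2.7950
r = 1 − (2.7950/6)² ≈ 1 − 0.2170 ≈ 0.7830

0.78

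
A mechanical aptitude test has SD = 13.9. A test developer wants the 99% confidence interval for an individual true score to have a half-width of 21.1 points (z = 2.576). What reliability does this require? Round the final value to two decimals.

0.65

SEM needed = half-width / z = 21.1/2.576 ≃ 8.191
r = 1 − (8.191/13.9)² ≃ 1 − 0.347 ≃ 0.653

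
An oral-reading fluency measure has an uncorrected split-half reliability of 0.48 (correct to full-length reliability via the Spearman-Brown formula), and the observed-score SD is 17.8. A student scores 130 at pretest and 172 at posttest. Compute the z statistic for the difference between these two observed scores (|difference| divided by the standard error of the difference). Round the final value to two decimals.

2.81

r_full = 2·0.48 / (1 + 0.48) ≈ 0.64865
SEM = 17.80000*√(1 − 0.64865) ≈ 10.55093
Standard error of the difference = 10.55093·√2 ≈ 14.92127
z = |130 − 172| / 14.92127 = 42 / 14.92127 ≈ 2.81477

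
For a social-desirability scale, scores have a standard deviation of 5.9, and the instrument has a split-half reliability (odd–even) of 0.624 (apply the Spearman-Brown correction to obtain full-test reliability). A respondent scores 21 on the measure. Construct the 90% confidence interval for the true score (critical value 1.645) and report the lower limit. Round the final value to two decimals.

r_full = 2·0.624 / (1 + 0.624) ≈ 0.7685
SEM = 5.9000 * √(1 − 0.7685) = 5.9000 * √0.2315 ≈ 5.9000 * 0.4812 ≈ 2.8389
Margin = 1.645 * 2.8389 ≈ 4.6700
Lower limit = 21 − 4.6700 ≈ 16.3300

16.33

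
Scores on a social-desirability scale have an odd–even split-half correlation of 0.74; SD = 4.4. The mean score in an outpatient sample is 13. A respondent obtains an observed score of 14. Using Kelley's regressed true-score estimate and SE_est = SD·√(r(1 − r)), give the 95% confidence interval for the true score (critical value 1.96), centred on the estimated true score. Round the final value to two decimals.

[10.78, 16.93]

Spearman-Brown: r = 2(0.74) / (1 + 0.74) = 1.480 / 1.740 ≈ 0.851
T̂ = 0.851(14) + 0.149(13) ≈ 13.851
SE_est = SD × √(r(1 − r)) = 4.400 × √0.127 ≈ 4.400 × 0.357 ≈ 1.569
CI = 13.851 ± 1.96 × 1.569 → [10.776, 16.925]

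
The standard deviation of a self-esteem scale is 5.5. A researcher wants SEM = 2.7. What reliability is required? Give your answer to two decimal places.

0.76

Required reliability = 1 − (SEM/SD)² = 1 − 0.24099 ≈ 0.75901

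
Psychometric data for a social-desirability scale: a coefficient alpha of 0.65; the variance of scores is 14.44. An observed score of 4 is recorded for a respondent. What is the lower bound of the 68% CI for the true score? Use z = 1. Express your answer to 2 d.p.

1.75

SD = √14.44 = 3.8000
SEM = 3.8000 × √(1 − 0.6500) = 3.8000 × √0.3500 ≈ 3.8000 × 0.5916 ≈ 2.2481
Margin = 1 × 2.2481 ≈ 2.2481
Lower limit = 4 − 2.2481 ≈ 1.7519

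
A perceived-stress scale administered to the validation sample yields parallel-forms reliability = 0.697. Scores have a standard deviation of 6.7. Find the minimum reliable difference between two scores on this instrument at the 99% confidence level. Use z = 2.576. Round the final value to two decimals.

SEM = 6.700 × √(1 − 0.697) = 6.700 × √0.303 ≈ 6.700 × 0.550 ≈ 3.688
SE_diff = √2 × SEM ≈ 5.216
Minimum reliable difference = 2.576 × SE_diff ≈ 2.576 × 5.216 ≈ 13.436

13.44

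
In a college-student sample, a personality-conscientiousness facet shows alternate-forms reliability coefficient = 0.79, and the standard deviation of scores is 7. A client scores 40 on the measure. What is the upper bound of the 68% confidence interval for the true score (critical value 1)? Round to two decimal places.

The standard error of measurement is 7.000·√(1 − 0.790) ≈ 7.000·0.458 ≈ 3.208.
1 · SEM ≈ 3.208
Upper limit = 40 + 3.208 ≈ 43.208

43.21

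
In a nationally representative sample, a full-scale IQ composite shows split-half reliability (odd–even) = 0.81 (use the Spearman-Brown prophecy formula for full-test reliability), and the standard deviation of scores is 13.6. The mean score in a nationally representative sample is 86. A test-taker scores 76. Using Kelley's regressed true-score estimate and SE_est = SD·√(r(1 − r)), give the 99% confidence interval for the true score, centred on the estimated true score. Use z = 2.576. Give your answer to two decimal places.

[66.31, 87.79]

Spearman-Brown: r = 2(0.81) / (1 + 0.81) = 1.6200 / 1.8100 ≈ 0.8950
T̂ = r·X + (1 − r)·M = 0.8950×76 + 0.1050×86 ≈ 68.0221 + 9.0276 ≈ 77.0497
SE_est = SD × √(r(1 − r)) = 13.6000 × √0.0940 ≈ 13.6000 × 0.3065 ≈ 4.1686
99% CI: 77.0497 ± 10.7384 ≈ (66.3113, 87.7881)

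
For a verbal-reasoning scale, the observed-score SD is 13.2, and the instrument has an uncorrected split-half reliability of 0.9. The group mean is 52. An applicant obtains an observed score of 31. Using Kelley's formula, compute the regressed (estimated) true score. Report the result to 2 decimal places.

Full-length reliability (Spearman-Brown) = 2(0.9)/(1+0.9) ≈ 0.947
T̂ = r·X + (1 − r)·M = 0.947×31 + 0.053×52 ≈ 29.368 + 2.737 ≈ 32.105

32.11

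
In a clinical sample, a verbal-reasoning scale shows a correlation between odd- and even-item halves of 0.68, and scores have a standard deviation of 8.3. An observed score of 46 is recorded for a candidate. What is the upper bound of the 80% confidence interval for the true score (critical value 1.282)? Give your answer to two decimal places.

50.64

Full-length reliability (Spearman-Brown) = 2(0.68)/(1+0.68) ≈ 0.8095
SEM = 8.3000 · √(1 − 0.8095) = 8.3000 · √0.1905 ≈ 8.3000 · 0.4364 ≈ 3.6224
1.282 · SEM ≈ 4.6439
Upper bound: 46 + 4.6439 = 50.6439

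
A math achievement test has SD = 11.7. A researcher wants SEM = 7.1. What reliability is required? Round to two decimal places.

0.63

r = 1 − (7.100/11.7)² ≈ 1 − 0.368 ≈ 0.632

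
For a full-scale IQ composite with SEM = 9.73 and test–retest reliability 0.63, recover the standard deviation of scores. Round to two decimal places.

16.00

SD = 9.73 / √(1 − 0.63) ≈ 15.996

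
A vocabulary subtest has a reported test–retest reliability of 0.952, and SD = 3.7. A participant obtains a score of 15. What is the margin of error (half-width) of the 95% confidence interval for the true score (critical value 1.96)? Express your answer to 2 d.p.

1.59

SEM = 3.700*√(1 − 0.952) ≈ 0.811
1.96 * SEM ≈ 1.589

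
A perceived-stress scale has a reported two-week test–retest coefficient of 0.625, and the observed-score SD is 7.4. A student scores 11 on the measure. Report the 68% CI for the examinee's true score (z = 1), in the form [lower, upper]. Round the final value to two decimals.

[6.47, 15.53]

The standard error of measurement is 7.400·√(1 − 0.625) ≈ 7.400·0.612 ≈ 4.532.
1 · SEM ≈ 4.532
68% CI: 11 ± 4.532 = [6.468, 15.532]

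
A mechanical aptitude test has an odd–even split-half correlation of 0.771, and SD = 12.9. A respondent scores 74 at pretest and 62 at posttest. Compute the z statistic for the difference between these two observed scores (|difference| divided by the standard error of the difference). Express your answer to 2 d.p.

Spearman-Brown: r = 2(0.771) / (1 + 0.771) = 1.54200 / 1.77100 ≈ 0.87069
SEM = 12.90000·√(1 − 0.87069) ≈ 4.63872
SE_diff = √2 · SEM ≈ 6.56014
z = |74 − 62| / 6.56014 = 12 / 6.56014 ≈ 1.82923

1.83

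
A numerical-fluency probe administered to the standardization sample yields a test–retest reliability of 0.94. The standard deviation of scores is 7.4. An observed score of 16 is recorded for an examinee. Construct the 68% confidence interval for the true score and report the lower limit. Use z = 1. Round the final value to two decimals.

14.19

SEM = 7.4000 × √(1 − 0.9400) = 7.4000 × √0.0600 ≃ 7.4000 × 0.2449 ≃ 1.8126
1 × SEM ≃ 1.8126
Lower limit = 16 − 1.8126 ≃ 14.1874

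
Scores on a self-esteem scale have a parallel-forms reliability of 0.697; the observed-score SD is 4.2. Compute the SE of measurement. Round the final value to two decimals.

2.31

SEM = 4.200*√(1 − 0.697) ≈ 2.312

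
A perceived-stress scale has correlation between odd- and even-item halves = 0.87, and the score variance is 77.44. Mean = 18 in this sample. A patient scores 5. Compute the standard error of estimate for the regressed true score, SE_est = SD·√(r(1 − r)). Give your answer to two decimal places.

SD = √77.44 ≈ 8.8000
Spearman-Brown: r = 2(0.87) / (1 + 0.87) = 1.7400 / 1.8700 ≈ 0.9305
SE_est = SD * √(r(1 − r)) = 8.8000 * √0.0647 ≈ 8.8000 * 0.2543 ≈ 2.2381

2.24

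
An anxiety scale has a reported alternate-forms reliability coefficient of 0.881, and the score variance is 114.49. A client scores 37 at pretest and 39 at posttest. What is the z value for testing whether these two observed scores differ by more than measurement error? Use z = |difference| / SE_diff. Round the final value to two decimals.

SD = √114.49 ≈ 10.7000
SEM = 10.7000×√(1 − 0.8810) ≈ 3.6911
SE_diff = SEM × √2 ≈ 3.6911 × 1.4142 ≈ 5.2200
z = 2 / 5.2200 ≈ 0.3831

0.38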